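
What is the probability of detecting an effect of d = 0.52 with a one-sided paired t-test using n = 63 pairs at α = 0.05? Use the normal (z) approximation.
Power ≈ 0.99

Power calculation (paired t-test, normal approximation):
z_β = d · √n - z_α
z_β = 0.52 · √63 - 1.645
z_β = 0.52 · 7.937 - 1.645
z_β = 2.483

Power = Φ(z_β) = Φ(2.483) ≈ 0.993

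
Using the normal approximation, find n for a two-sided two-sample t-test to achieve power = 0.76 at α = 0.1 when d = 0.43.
n = 60 per group

Sample size formula (two-sample t-test, normal approximation):
n = 2 · ((z_{α/2} + z_β) / d)²

z_{α/2} = 1.645 (for α = 0.1, two-sided)
z_β = 0.706 (for power = 0.76)
d = 0.43

n = 2 · ((1.645 + 0.706) / 0.43)²
n = 2 · (5.467)²
n ≈ 59.78
Round up to the next whole number: n = 60 per group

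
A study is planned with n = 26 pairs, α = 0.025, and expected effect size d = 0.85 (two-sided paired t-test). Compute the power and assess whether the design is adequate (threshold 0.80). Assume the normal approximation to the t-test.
Power ≈ 0.98; the study is adequately powered (power ≥ 0.80)

Power calculation (paired t-test, normal approximation):
z_β = d · √n - z_{α/2}
z_β = 0.85 · √26 - 2.241
z_β = 0.85 · 5.099 - 2.241
z_β = 2.093

Power = Φ(z_β) = Φ(2.093) ≈ 0.982

Effect size d = 0.85 is large by Cohen's convention (0.2/0.5/0.8).

Threshold: power ≥ 0.80 is conventionally adequate.
Power ≈ 0.98 → the study is adequately powered (power ≥ 0.80).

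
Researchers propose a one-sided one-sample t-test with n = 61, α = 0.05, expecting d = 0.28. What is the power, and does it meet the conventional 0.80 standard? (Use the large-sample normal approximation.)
Power ≈ 0.71; the study is underpowered (power < 0.80)

Power calculation (one-sample t-test, normal approximation):
z_β = d · √n - z_α
z_β = 0.28 · √61 - 1.645
z_β = 0.28 · 7.810 - 1.645
z_β = 0.542

Power = Φ(z_β) = Φ(0.542) ≈ 0.706

Effect size d = 0.28 is small by Cohen's convention (0.2/0.5/0.8).

Threshold: power ≥ 0.80 is conventionally adequate.
Power ≈ 0.71 → the study is underpowered (power < 0.80).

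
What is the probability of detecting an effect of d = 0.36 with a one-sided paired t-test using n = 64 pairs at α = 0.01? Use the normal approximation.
Power ≈ 0.71

Power calculation (paired t-test, normal approximation):
z_β = d · √n - z_α
z_β = 0.36 · √64 - 2.326
z_β = 0.36 · 8.000 - 2.326
z_β = 0.554

Power = Φ(z_β) = Φ(0.554) ≈ 0.710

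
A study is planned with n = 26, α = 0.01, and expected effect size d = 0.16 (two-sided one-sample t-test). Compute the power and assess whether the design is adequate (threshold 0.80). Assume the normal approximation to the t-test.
Power ≈ 0.04; the study is underpowered (power < 0.80)

Power calculation (one-sample t-test, normal approximation):
z_β = d · √n - z_{α/2}
z_β = 0.16 · √26 - 2.576
z_β = 0.16 · 5.099 - 2.576
z_β = -1.760

Power = Φ(z_β) = Φ(-1.760) ≈ 0.039

Effect size d = 0.16 is very small by Cohen's convention (0.2/0.5/0.8).

Threshold: power ≥ 0.80 is conventionally adequate.
Power ≈ 0.04 → the study is underpowered (power < 0.80).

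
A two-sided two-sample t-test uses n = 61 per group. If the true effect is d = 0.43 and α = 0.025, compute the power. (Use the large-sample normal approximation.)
Power ≈ 0.55

Power calculation (two-sample t-test, normal approximation):
z_β = d · √(n/2) - z_{α/2}
z_β = 0.43 · √(61/2) - 2.241
z_β = 0.43 · 5.523 - 2.241
z_β = 0.133

Power = Φ(z_β) = Φ(0.133) ≈ 0.553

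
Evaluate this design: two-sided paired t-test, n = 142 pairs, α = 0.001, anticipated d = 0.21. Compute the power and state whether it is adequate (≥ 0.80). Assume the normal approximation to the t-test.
Power ≈ 0.22; the study is underpowered (power < 0.80)

Power calculation (paired t-test, normal approximation):
z_β = d · √n - z_{α/2}
z_β = 0.21 · √142 - 3.291
z_β = 0.21 · 11.916 - 3.291
z_β = -0.788

Power = Φ(z_β) = Φ(-0.788) ≈ 0.215

Effect size d = 0.21 is small by Cohen's convention (0.2/0.5/0.8).

Threshold: power ≥ 0.80 is conventionally adequate.
Power ≈ 0.22 → the study is underpowered (power < 0.80).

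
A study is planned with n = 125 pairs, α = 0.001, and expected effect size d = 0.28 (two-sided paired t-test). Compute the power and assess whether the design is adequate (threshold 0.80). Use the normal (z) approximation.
Power ≈ 0.44; the study is underpowered (power < 0.80)

Power calculation (paired t-test, normal approximation):
z_β = d · √n - z_{α/2}
z_β = 0.28 · √125 - 3.291
z_β = 0.28 · 11.180 - 3.291
z_β = -0.160

Power = Φ(z_β) = Φ(-0.160) ≈ 0.436

Effect size d = 0.28 is small by Cohen's convention (0.2/0.5/0.8).

Threshold: power ≥ 0.80 is conventionally adequate.
Power ≈ 0.44 → the study is underpowered (power < 0.80).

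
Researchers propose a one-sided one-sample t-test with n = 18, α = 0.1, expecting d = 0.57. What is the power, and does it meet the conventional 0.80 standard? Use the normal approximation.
Power ≈ 0.87; the study is adequately powered (power ≥ 0.80)

Power calculation (one-sample t-test, normal approximation):
z_β = d · √n - z_α
z_β = 0.57 · √18 - 1.282
z_β = 0.57 · 4.243 - 1.282
z_β = 1.137

Power = Φ(z_β) = Φ(1.137) ≈ 0.872

Effect size d = 0.57 is medium by Cohen's convention (0.2/0.5/0.8).

Threshold: power ≥ 0.80 is conventionally adequate.
Power ≈ 0.87 → the study is adequately powered (power ≥ 0.80).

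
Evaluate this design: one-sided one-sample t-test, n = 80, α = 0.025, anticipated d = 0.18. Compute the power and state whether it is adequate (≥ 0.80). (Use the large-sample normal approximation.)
Power ≈ 0.36; the study is underpowered (power < 0.80)

Power calculation (one-sample t-test, normal approximation):
z_β = d · √n - z_α
z_β = 0.18 · √80 - 1.960
z_β = 0.18 · 8.944 - 1.960
z_β = -0.350

Power = Φ(z_β) = Φ(-0.350) ≈ 0.363

Effect size d = 0.18 is very small by Cohen's convention (0.2/0.5/0.8).

Threshold: power ≥ 0.80 is conventionally adequate.
Power ≈ 0.36 → the study is underpowered (power < 0.80).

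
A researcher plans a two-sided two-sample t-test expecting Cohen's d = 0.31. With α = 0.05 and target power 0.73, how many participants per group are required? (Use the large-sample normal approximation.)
n = 138 per group

Sample size formula (two-sample t-test, normal approximation):
n = 2 · ((z_{α/2} + z_β) / d)²

z_{α/2} = 1.960 (for α = 0.05, two-sided)
z_β = 0.613 (for power = 0.73)
d = 0.31

n = 2 · ((1.960 + 0.613) / 0.31)²
n = 2 · (8.300)²
n ≈ 137.78
Round up to the next whole number: n = 138 per group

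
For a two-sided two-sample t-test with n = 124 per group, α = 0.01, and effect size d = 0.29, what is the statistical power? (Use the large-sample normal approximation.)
Power ≈ 0.39

Power calculation (two-sample t-test, normal approximation):
z_β = d · √(n/2) - z_{α/2}
z_β = 0.29 · √(124/2) - 2.576
z_β = 0.29 · 7.874 - 2.576
z_β = -0.292

Power = Φ(z_β) = Φ(-0.292) ≈ 0.385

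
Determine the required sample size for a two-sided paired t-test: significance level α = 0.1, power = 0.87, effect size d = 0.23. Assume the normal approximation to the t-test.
n = 146 pairs

Sample size formula (paired t-test, normal approximation):
n = ((z_{α/2} + z_β) / d)²

z_{α/2} = 1.645 (for α = 0.1, two-sided)
z_β = 1.126 (for power = 0.87)
d = 0.23

n = ((1.645 + 1.126) / 0.23)²
n = (12.048)²
n ≈ 145.15
Round up to the next whole number: n = 146 pairs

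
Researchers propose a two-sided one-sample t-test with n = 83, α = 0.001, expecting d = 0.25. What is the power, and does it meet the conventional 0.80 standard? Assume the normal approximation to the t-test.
Power ≈ 0.16; the study is underpowered (power < 0.80)

Power calculation (one-sample t-test, normal approximation):
z_β = d · √n - z_{α/2}
z_β = 0.25 · √83 - 3.291
z_β = 0.25 · 9.110 - 3.291
z_β = -1.013

Power = Φ(z_β) = Φ(-1.013) ≈ 0.156

Effect size d = 0.25 is small by Cohen's convention (0.2/0.5/0.8).

Threshold: power ≥ 0.80 is conventionally adequate.
Power ≈ 0.16 → the study is underpowered (power < 0.80).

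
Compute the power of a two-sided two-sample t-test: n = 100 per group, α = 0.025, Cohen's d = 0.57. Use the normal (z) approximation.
Power ≈ 0.96

Power calculation (two-sample t-test, normal approximation):
z_β = d · √(n/2) - z_{α/2}
z_β = 0.57 · √(100/2) - 2.241
z_β = 0.57 · 7.071 - 2.241
z_β = 1.789

Power = Φ(z_β) = Φ(1.789) ≈ 0.963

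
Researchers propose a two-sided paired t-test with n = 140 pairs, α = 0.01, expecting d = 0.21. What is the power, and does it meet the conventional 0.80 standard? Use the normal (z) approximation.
Power ≈ 0.46; the study is underpowered (power < 0.80)

Power calculation (paired t-test, normal approximation):
z_β = d · √n - z_{α/2}
z_β = 0.21 · √140 - 2.576
z_β = 0.21 · 11.832 - 2.576
z_β = -0.091

Power = Φ(z_β) = Φ(-0.091) ≈ 0.464

Effect size d = 0.21 is small by Cohen's convention (0.2/0.5/0.8).

Threshold: power ≥ 0.80 is conventionally adequate.
Power ≈ 0.46 → the study is underpowered (power < 0.80).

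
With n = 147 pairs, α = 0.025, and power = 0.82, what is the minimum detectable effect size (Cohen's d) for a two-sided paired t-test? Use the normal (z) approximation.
d ≈ 0.26

Minimum detectable effect (paired t-test, normal approximation):
d = (z_{α/2} + z_β) / √n
d = (2.241 + 0.915) / √147
d = 3.157 / 12.124
d ≈ 0.26

By Cohen's convention (0.2 small / 0.5 medium / 0.8 large): small effect.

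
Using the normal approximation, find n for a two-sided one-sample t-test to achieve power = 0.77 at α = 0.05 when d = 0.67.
n = 17

Sample size formula (one-sample t-test, normal approximation):
n = ((z_{α/2} + z_β) / d)²

z_{α/2} = 1.960 (for α = 0.05, two-sided)
z_β = 0.739 (for power = 0.77)
d = 0.67

n = ((1.960 + 0.739) / 0.67)²
n = (4.028)²
n ≈ 16.22
Round up to the next whole number: n = 17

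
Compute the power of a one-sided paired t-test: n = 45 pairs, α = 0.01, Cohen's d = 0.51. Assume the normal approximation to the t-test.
Power ≈ 0.86

Power calculation (paired t-test, normal approximation):
z_β = d · √n - z_α
z_β = 0.51 · √45 - 2.326
z_β = 0.51 · 6.708 - 2.326
z_β = 1.095

Power = Φ(z_β) = Φ(1.095) ≈ 0.863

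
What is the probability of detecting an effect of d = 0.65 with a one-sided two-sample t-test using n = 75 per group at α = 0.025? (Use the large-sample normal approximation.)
Power ≈ 0.98

Power calculation (two-sample t-test, normal approximation):
z_β = d · √(n/2) - z_α
z_β = 0.65 · √(75/2) - 1.960
z_β = 0.65 · 6.124 - 1.960
z_β = 2.020

Power = Φ(z_β) = Φ(2.020) ≈ 0.978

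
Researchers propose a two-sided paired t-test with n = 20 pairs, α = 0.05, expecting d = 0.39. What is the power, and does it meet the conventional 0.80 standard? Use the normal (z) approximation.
Power ≈ 0.41; the study is underpowered (power < 0.80)

Power calculation (paired t-test, normal approximation):
z_β = d · √n - z_{α/2}
z_β = 0.39 · √20 - 1.960
z_β = 0.39 · 4.472 - 1.960
z_β = -0.216

Power = Φ(z_β) = Φ(-0.216) ≈ 0.415

Effect size d = 0.39 is small by Cohen's convention (0.2/0.5/0.8).

Threshold: power ≥ 0.80 is conventionally adequate.
Power ≈ 0.41 → the study is underpowered (power < 0.80).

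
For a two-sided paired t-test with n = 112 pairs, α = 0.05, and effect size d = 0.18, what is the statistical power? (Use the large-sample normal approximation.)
Power ≈ 0.48

Power calculation (paired t-test, normal approximation):
z_β = d · √n - z_{α/2}
z_β = 0.18 · √112 - 1.960
z_β = 0.18 · 10.583 - 1.960
z_β = -0.055

Power = Φ(z_β) = Φ(-0.055) ≈ 0.478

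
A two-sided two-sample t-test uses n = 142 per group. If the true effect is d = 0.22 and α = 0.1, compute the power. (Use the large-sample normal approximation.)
Power ≈ 0.58

Power calculation (two-sample t-test, normal approximation):
z_β = d · √(n/2) - z_{α/2}
z_β = 0.22 · √(142/2) - 1.645
z_β = 0.22 · 8.426 - 1.645
z_β = 0.209

Power = Φ(z_β) = Φ(0.209) ≈ 0.583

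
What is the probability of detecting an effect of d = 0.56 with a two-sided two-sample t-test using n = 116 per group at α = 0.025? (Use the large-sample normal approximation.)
Power ≈ 0.98

Power calculation (two-sample t-test, normal approximation):
z_β = d · √(n/2) - z_{α/2}
z_β = 0.56 · √(116/2) - 2.241
z_β = 0.56 · 7.616 - 2.241
z_β = 2.023

Power = Φ(z_β) = Φ(2.023) ≈ 0.978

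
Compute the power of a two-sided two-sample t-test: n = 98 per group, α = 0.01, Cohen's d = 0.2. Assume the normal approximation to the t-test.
Power ≈ 0.12

Power calculation (two-sample t-test, normal approximation):
z_β = d · √(n/2) - z_{α/2}
z_β = 0.2 · √(98/2) - 2.576
z_β = 0.2 · 7.000 - 2.576
z_β = -1.176

Power = Φ(z_β) = Φ(-1.176) ≈ 0.120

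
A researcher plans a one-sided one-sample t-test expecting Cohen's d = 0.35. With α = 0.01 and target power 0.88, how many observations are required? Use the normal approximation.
n = 101

Sample size formula (one-sample t-test, normal approximation):
n = ((z_α + z_β) / d)²

z_α = 2.326 (for α = 0.01, one-sided)
z_β = 1.175 (for power = 0.88)
d = 0.35

n = ((2.326 + 1.175) / 0.35)²
n = (10.003)²
n ≈ 100.06
Round up to the next whole number: n = 101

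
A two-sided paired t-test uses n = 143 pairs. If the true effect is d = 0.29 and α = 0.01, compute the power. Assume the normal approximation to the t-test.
Power ≈ 0.81

Power calculation (paired t-test, normal approximation):
z_β = d · √n - z_{α/2}
z_β = 0.29 · √143 - 2.576
z_β = 0.29 · 11.958 - 2.576
z_β = 0.892

Power = Φ(z_β) = Φ(0.892) ≈ 0.814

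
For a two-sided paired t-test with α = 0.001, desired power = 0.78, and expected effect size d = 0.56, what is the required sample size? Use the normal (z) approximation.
n = 53 pairs

Sample size formula (paired t-test, normal approximation):
n = ((z_{α/2} + z_β) / d)²

z_{α/2} = 3.291 (for α = 0.001, two-sided)
z_β = 0.772 (for power = 0.78)
d = 0.56

n = ((3.291 + 0.772) / 0.56)²
n = (7.255)²
n ≈ 52.64
Round up to the next whole number: n = 53 pairs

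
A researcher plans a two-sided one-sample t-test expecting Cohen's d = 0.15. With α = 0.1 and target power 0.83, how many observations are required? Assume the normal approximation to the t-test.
n = 301

Sample size formula (one-sample t-test, normal approximation):
n = ((z_{α/2} + z_β) / d)²

z_{α/2} = 1.645 (for α = 0.1, two-sided)
z_β = 0.954 (for power = 0.83)
d = 0.15

n = ((1.645 + 0.954) / 0.15)²
n = (17.327)²
n ≈ 300.22
Round up to the next whole number: n = 301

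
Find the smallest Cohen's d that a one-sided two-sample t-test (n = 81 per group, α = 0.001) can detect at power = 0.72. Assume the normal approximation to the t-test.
d ≈ 0.58

Minimum detectable effect (two-sample t-test, normal approximation):
d = (z_α + z_β) / √(n/2)
d = (3.090 + 0.583) / √(81/2)
d = 3.673 / 6.364
d ≈ 0.58

By Cohen's convention (0.2 small / 0.5 medium / 0.8 large): medium effect.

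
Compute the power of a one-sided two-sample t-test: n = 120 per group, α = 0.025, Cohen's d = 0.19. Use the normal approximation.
Power ≈ 0.31

Power calculation (two-sample t-test, normal approximation):
z_β = d · √(n/2) - z_α
z_β = 0.19 · √(120/2) - 1.960
z_β = 0.19 · 7.746 - 1.960
z_β = -0.488

Power = Φ(z_β) = Φ(-0.488) ≈ 0.313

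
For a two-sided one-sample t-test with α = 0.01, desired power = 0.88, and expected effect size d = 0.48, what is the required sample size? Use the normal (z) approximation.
n = 62

Sample size formula (one-sample t-test, normal approximation):
n = ((z_{α/2} + z_β) / d)²

z_{α/2} = 2.576 (for α = 0.01, two-sided)
z_β = 1.175 (for power = 0.88)
d = 0.48

n = ((2.576 + 1.175) / 0.48)²
n = (7.815)²
n ≈ 61.07
Round up to the next whole number: n = 62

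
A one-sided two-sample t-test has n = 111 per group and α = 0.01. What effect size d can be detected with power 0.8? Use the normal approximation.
d ≈ 0.43

Minimum detectable effect (two-sample t-test, normal approximation):
d = (z_α + z_β) / √(n/2)
d = (2.326 + 0.842) / √(111/2)
d = 3.168 / 7.450
d ≈ 0.43

By Cohen's convention (0.2 small / 0.5 medium / 0.8 large): small effect.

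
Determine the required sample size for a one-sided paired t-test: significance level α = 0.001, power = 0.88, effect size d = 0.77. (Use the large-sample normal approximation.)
n = 31 pairs

Sample size formula (paired t-test, normal approximation):
n = ((z_α + z_β) / d)²

z_α = 3.090 (for α = 0.001, one-sided)
z_β = 1.175 (for power = 0.88)
d = 0.77

n = ((3.090 + 1.175) / 0.77)²
n = (5.539)²
n ≈ 30.68
Round up to the next whole number: n = 31 pairs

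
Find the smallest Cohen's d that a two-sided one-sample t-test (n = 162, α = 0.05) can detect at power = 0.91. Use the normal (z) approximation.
d ≈ 0.26

Minimum detectable effect (one-sample t-test, normal approximation):
d = (z_{α/2} + z_β) / √n
d = (1.960 + 1.341) / √162
d = 3.301 / 12.728
d ≈ 0.26

By Cohen's convention (0.2 small / 0.5 medium / 0.8 large): small effect.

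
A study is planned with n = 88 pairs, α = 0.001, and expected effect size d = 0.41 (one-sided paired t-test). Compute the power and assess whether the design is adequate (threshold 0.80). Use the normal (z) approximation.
Power ≈ 0.78; the study is underpowered (power < 0.80)

Power calculation (paired t-test, normal approximation):
z_β = d · √n - z_α
z_β = 0.41 · √88 - 3.090
z_β = 0.41 · 9.381 - 3.090
z_β = 0.756

Power = Φ(z_β) = Φ(0.756) ≈ 0.775

Effect size d = 0.41 is small by Cohen's convention (0.2/0.5/0.8).

Threshold: power ≥ 0.80 is conventionally adequate.
Power ≈ 0.78 → the study is underpowered (power < 0.80).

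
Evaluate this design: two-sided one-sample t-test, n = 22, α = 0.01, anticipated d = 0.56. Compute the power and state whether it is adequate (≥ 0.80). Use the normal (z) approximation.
Power ≈ 0.52; the study is underpowered (power < 0.80)

Power calculation (one-sample t-test, normal approximation):
z_β = d · √n - z_{α/2}
z_β = 0.56 · √22 - 2.576
z_β = 0.56 · 4.690 - 2.576
z_β = 0.051

Power = Φ(z_β) = Φ(0.051) ≈ 0.520

Effect size d = 0.56 is medium by Cohen's convention (0.2/0.5/0.8).

Threshold: power ≥ 0.80 is conventionally adequate.
Power ≈ 0.52 → the study is underpowered (power < 0.80).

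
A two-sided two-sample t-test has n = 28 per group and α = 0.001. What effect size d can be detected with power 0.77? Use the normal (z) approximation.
d ≈ 1.08

Minimum detectable effect (two-sample t-test, normal approximation):
d = (z_{α/2} + z_β) / √(n/2)
d = (3.291 + 0.739) / √(28/2)
d = 4.029 / 3.742
d ≈ 1.08

By Cohen's convention (0.2 small / 0.5 medium / 0.8 large): large effect.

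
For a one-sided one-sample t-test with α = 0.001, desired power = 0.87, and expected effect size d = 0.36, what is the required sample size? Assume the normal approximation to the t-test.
n = 138

Sample size formula (one-sample t-test, normal approximation):
n = ((z_α + z_β) / d)²

z_α = 3.090 (for α = 0.001, one-sided)
z_β = 1.126 (for power = 0.87)
d = 0.36

n = ((3.090 + 1.126) / 0.36)²
n = (11.711)²
n ≈ 137.15
Round up to the next whole number: n = 138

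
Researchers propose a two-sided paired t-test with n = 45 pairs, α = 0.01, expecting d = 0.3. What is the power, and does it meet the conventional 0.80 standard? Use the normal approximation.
Power ≈ 0.29; the study is underpowered (power < 0.80)

Power calculation (paired t-test, normal approximation):
z_β = d · √n - z_{α/2}
z_β = 0.3 · √45 - 2.576
z_β = 0.3 · 6.708 - 2.576
z_β = -0.563

Power = Φ(z_β) = Φ(-0.563) ≈ 0.287

Effect size d = 0.3 is small by Cohen's convention (0.2/0.5/0.8).

Threshold: power ≥ 0.80 is conventionally adequate.
Power ≈ 0.29 → the study is underpowered (power < 0.80).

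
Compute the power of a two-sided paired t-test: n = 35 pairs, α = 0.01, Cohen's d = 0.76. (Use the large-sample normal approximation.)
Power ≈ 0.97

Power calculation (paired t-test, normal approximation):
z_β = d · √n - z_{α/2}
z_β = 0.76 · √35 - 2.576
z_β = 0.76 · 5.916 - 2.576
z_β = 1.920

Power = Φ(z_β) = Φ(1.920) ≈ 0.973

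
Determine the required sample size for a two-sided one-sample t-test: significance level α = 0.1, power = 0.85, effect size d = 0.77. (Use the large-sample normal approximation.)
n = 13

Sample size formula (one-sample t-test, normal approximation):
n = ((z_{α/2} + z_β) / d)²

z_{α/2} = 1.645 (for α = 0.1, two-sided)
z_β = 1.036 (for power = 0.85)
d = 0.77

n = ((1.645 + 1.036) / 0.77)²
n = (3.482)²
n ≈ 12.12
Round up to the next whole number: n = 13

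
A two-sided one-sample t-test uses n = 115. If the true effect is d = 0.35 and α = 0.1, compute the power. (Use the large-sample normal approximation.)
Power ≈ 0.98

Power calculation (one-sample t-test, normal approximation):
z_β = d · √n - z_{α/2}
z_β = 0.35 · √115 - 1.645
z_β = 0.35 · 10.724 - 1.645
z_β = 2.108

Power = Φ(z_β) = Φ(2.108) ≈ 0.983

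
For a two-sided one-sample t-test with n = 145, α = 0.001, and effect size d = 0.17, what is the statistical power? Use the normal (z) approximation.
Power ≈ 0.11

Power calculation (one-sample t-test, normal approximation):
z_β = d · √n - z_{α/2}
z_β = 0.17 · √145 - 3.291
z_β = 0.17 · 12.042 - 3.291
z_β = -1.243

Power = Φ(z_β) = Φ(-1.243) ≈ 0.107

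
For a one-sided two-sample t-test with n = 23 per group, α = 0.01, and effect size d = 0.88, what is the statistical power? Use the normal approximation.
Power ≈ 0.74

Power calculation (two-sample t-test, normal approximation):
z_β = d · √(n/2) - z_α
z_β = 0.88 · √(23/2) - 2.326
z_β = 0.88 · 3.391 - 2.326
z_β = 0.658

Power = Φ(z_β) = Φ(0.658) ≈ 0.745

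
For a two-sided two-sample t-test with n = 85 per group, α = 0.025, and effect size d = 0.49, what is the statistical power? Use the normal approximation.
Power ≈ 0.83

Power calculation (two-sample t-test, normal approximation):
z_β = d · √(n/2) - z_{α/2}
z_β = 0.49 · √(85/2) - 2.241
z_β = 0.49 · 6.519 - 2.241
z_β = 0.953

Power = Φ(z_β) = Φ(0.953) ≈ 0.830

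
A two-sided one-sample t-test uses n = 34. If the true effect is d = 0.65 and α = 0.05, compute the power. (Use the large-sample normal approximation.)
Power ≈ 0.97

Power calculation (one-sample t-test, normal approximation):
z_β = d · √n - z_{α/2}
z_β = 0.65 · √34 - 1.960
z_β = 0.65 · 5.831 - 1.960
z_β = 1.830

Power = Φ(z_β) = Φ(1.830) ≈ 0.966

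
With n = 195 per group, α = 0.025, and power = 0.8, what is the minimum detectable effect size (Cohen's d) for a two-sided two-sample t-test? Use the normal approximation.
d ≈ 0.31

Minimum detectable effect (two-sample t-test, normal approximation):
d = (z_{α/2} + z_β) / √(n/2)
d = (2.241 + 0.842) / √(195/2)
d = 3.083 / 9.874
d ≈ 0.31

By Cohen's convention (0.2 small / 0.5 medium / 0.8 large): small effect.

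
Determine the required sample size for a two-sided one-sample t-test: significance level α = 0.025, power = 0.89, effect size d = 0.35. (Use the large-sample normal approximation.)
n = 99

Sample size formula (one-sample t-test, normal approximation):
n = ((z_{α/2} + z_β) / d)²

z_{α/2} = 2.241 (for α = 0.025, two-sided)
z_β = 1.227 (for power = 0.89)
d = 0.35

n = ((2.241 + 1.227) / 0.35)²
n = (9.909)²
n ≈ 98.19
Round up to the next whole number: n = 99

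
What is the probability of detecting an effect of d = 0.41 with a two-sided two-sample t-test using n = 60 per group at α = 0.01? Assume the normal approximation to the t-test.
Power ≈ 0.37

Power calculation (two-sample t-test, normal approximation):
z_β = d · √(n/2) - z_{α/2}
z_β = 0.41 · √(60/2) - 2.576
z_β = 0.41 · 5.477 - 2.576
z_β = -0.330

Power = Φ(z_β) = Φ(-0.330) ≈ 0.371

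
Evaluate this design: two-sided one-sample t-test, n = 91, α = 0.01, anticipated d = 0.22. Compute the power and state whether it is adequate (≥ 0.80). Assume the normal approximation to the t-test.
Power ≈ 0.32; the study is underpowered (power < 0.80)

Power calculation (one-sample t-test, normal approximation):
z_β = d · √n - z_{α/2}
z_β = 0.22 · √91 - 2.576
z_β = 0.22 · 9.539 - 2.576
z_β = -0.477

Power = Φ(z_β) = Φ(-0.477) ≈ 0.317

Effect size d = 0.22 is small by Cohen's convention (0.2/0.5/0.8).

Threshold: power ≥ 0.80 is conventionally adequate.
Power ≈ 0.32 → the study is underpowered (power < 0.80).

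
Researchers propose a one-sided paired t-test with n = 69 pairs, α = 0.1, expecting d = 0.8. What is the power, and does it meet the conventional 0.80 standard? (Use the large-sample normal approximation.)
Power ≈ 1.00; the study is adequately powered (power ≥ 0.80)

Power calculation (paired t-test, normal approximation):
z_β = d · √n - z_α
z_β = 0.8 · √69 - 1.282
z_β = 0.8 · 8.307 - 1.282
z_β = 5.364

Power = Φ(z_β) = Φ(5.364) ≈ 1.000

Effect size d = 0.8 is large by Cohen's convention (0.2/0.5/0.8).

Threshold: power ≥ 0.80 is conventionally adequate.
Power ≈ 1.00 → the study is adequately powered (power ≥ 0.80).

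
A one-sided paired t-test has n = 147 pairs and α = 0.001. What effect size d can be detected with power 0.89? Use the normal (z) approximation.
d ≈ 0.36

Minimum detectable effect (paired t-test, normal approximation):
d = (z_α + z_β) / √n
d = (3.090 + 1.227) / √147
d = 4.317 / 12.124
d ≈ 0.36

By Cohen's convention (0.2 small / 0.5 medium / 0.8 large): small effect.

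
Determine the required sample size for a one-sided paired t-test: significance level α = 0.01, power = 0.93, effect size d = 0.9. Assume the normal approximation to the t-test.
n = 18 pairs

Sample size formula (paired t-test, normal approximation):
n = ((z_α + z_β) / d)²

z_α = 2.326 (for α = 0.01, one-sided)
z_β = 1.476 (for power = 0.93)
d = 0.9

n = ((2.326 + 1.476) / 0.9)²
n = (4.224)²
n ≈ 17.84
Round up to the next whole number: n = 18 pairs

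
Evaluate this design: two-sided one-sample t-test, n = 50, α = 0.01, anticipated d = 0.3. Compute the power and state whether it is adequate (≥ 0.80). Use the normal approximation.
Power ≈ 0.32; the study is underpowered (power < 0.80)

Power calculation (one-sample t-test, normal approximation):
z_β = d · √n - z_{α/2}
z_β = 0.3 · √50 - 2.576
z_β = 0.3 · 7.071 - 2.576
z_β = -0.455

Power = Φ(z_β) = Φ(-0.455) ≈ 0.325

Effect size d = 0.3 is small by Cohen's convention (0.2/0.5/0.8).

Threshold: power ≥ 0.80 is conventionally adequate.
Power ≈ 0.32 → the study is underpowered (power < 0.80).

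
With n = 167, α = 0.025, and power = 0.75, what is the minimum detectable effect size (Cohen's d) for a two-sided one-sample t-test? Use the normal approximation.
d ≈ 0.23

Minimum detectable effect (one-sample t-test, normal approximation):
d = (z_{α/2} + z_β) / √n
d = (2.241 + 0.674) / √167
d = 2.916 / 12.923
d ≈ 0.23

By Cohen's convention (0.2 small / 0.5 medium / 0.8 large): small effect.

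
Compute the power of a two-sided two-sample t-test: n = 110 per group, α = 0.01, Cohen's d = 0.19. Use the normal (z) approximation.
Power ≈ 0.12

Power calculation (two-sample t-test, normal approximation):
z_β = d · √(n/2) - z_{α/2}
z_β = 0.19 · √(110/2) - 2.576
z_β = 0.19 · 7.416 - 2.576
z_β = -1.167

Power = Φ(z_β) = Φ(-1.167) ≈ 0.122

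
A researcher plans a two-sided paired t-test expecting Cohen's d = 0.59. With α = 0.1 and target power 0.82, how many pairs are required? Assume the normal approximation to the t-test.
n = 19 pairs

Sample size formula (paired t-test, normal approximation):
n = ((z_{α/2} + z_β) / d)²

z_{α/2} = 1.645 (for α = 0.1, two-sided)
z_β = 0.915 (for power = 0.82)
d = 0.59

n = ((1.645 + 0.915) / 0.59)²
n = (4.339)²
n ≈ 18.83
Round up to the next whole number: n = 19 pairs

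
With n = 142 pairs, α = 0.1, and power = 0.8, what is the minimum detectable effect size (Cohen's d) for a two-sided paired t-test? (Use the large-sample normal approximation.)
d ≈ 0.21

Minimum detectable effect (paired t-test, normal approximation):
d = (z_{α/2} + z_β) / √n
d = (1.645 + 0.842) / √142
d = 2.486 / 11.916
d ≈ 0.21

By Cohen's convention (0.2 small / 0.5 medium / 0.8 large): small effect.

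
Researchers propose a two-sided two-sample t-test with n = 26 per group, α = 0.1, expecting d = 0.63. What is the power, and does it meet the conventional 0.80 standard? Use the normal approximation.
Power ≈ 0.73; the study is underpowered (power < 0.80)

Power calculation (two-sample t-test, normal approximation):
z_β = d · √(n/2) - z_{α/2}
z_β = 0.63 · √(26/2) - 1.645
z_β = 0.63 · 3.606 - 1.645
z_β = 0.627

Power = Φ(z_β) = Φ(0.627) ≈ 0.735

Effect size d = 0.63 is medium by Cohen's convention (0.2/0.5/0.8).

Threshold: power ≥ 0.80 is conventionally adequate.
Power ≈ 0.73 → the study is underpowered (power < 0.80).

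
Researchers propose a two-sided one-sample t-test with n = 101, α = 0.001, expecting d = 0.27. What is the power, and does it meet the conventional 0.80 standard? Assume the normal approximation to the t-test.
Power ≈ 0.28; the study is underpowered (power < 0.80)

Power calculation (one-sample t-test, normal approximation):
z_β = d · √n - z_{α/2}
z_β = 0.27 · √101 - 3.291
z_β = 0.27 · 10.050 - 3.291
z_β = -0.577

Power = Φ(z_β) = Φ(-0.577) ≈ 0.282

Effect size d = 0.27 is small by Cohen's convention (0.2/0.5/0.8).

Threshold: power ≥ 0.80 is conventionally adequate.
Power ≈ 0.28 → the study is underpowered (power < 0.80).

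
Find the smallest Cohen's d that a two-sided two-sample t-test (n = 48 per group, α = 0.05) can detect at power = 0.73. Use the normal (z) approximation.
d ≈ 0.53

Minimum detectable effect (two-sample t-test, normal approximation):
d = (z_{α/2} + z_β) / √(n/2)
d = (1.960 + 0.613) / √(48/2)
d = 2.573 / 4.899
d ≈ 0.53

By Cohen's convention (0.2 small / 0.5 medium / 0.8 large): medium effect.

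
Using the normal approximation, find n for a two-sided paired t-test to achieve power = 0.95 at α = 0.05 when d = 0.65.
n = 31 pairs

Sample size formula (paired t-test, normal approximation):
n = ((z_{α/2} + z_β) / d)²

z_{α/2} = 1.960 (for α = 0.05, two-sided)
z_β = 1.645 (for power = 0.95)
d = 0.65

n = ((1.960 + 1.645) / 0.65)²
n = (5.546)²
n ≈ 30.76
Round up to the next whole number: n = 31 pairs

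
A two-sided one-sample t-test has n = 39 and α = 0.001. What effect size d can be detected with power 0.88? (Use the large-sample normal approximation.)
d ≈ 0.72

Minimum detectable effect (one-sample t-test, normal approximation):
d = (z_{α/2} + z_β) / √n
d = (3.291 + 1.175) / √39
d = 4.466 / 6.245
d ≈ 0.72

By Cohen's convention (0.2 small / 0.5 medium / 0.8 large): medium effect.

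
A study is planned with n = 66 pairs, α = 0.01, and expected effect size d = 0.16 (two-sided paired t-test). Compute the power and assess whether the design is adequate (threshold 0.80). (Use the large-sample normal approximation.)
Power ≈ 0.10; the study is underpowered (power < 0.80)

Power calculation (paired t-test, normal approximation):
z_β = d · √n - z_{α/2}
z_β = 0.16 · √66 - 2.576
z_β = 0.16 · 8.124 - 2.576
z_β = -1.276

Power = Φ(z_β) = Φ(-1.276) ≈ 0.101

Effect size d = 0.16 is very small by Cohen's convention (0.2/0.5/0.8).

Threshold: power ≥ 0.80 is conventionally adequate.
Power ≈ 0.10 → the study is underpowered (power < 0.80).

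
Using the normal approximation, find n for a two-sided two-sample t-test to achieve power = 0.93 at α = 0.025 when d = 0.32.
n = 270 per group

Sample size formula (two-sample t-test, normal approximation):
n = 2 · ((z_{α/2} + z_β) / d)²

z_{α/2} = 2.241 (for α = 0.025, two-sided)
z_β = 1.476 (for power = 0.93)
d = 0.32

n = 2 · ((2.241 + 1.476) / 0.32)²
n = 2 · (11.616)²
n ≈ 269.86
Round up to the next whole number: n = 270 per group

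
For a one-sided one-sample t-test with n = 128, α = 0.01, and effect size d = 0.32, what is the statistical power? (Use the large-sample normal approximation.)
Power ≈ 0.90

Power calculation (one-sample t-test, normal approximation):
z_β = d · √n - z_α
z_β = 0.32 · √128 - 2.326
z_β = 0.32 · 11.314 - 2.326
z_β = 1.294

Power = Φ(z_β) = Φ(1.294) ≈ 0.902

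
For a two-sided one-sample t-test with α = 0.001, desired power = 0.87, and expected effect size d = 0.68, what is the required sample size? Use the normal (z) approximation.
n = 43

Sample size formula (one-sample t-test, normal approximation):
n = ((z_{α/2} + z_β) / d)²

z_{α/2} = 3.291 (for α = 0.001, two-sided)
z_β = 1.126 (for power = 0.87)
d = 0.68

n = ((3.291 + 1.126) / 0.68)²
n = (6.496)²
n ≈ 42.20
Round up to the next whole number: n = 43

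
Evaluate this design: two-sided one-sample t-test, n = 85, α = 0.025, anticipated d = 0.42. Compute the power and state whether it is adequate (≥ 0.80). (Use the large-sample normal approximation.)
Power ≈ 0.95; the study is adequately powered (power ≥ 0.80)

Power calculation (one-sample t-test, normal approximation):
z_β = d · √n - z_{α/2}
z_β = 0.42 · √85 - 2.241
z_β = 0.42 · 9.220 - 2.241
z_β = 1.631

Power = Φ(z_β) = Φ(1.631) ≈ 0.949

Effect size d = 0.42 is small by Cohen's convention (0.2/0.5/0.8).

Threshold: power ≥ 0.80 is conventionally adequate.
Power ≈ 0.95 → the study is adequately powered (power ≥ 0.80).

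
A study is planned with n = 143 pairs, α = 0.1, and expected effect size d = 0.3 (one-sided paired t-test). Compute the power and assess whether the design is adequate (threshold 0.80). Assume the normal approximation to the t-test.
Power ≈ 0.99; the study is adequately powered (power ≥ 0.80)

Power calculation (paired t-test, normal approximation):
z_β = d · √n - z_α
z_β = 0.3 · √143 - 1.282
z_β = 0.3 · 11.958 - 1.282
z_β = 2.306

Power = Φ(z_β) = Φ(2.306) ≈ 0.989

Effect size d = 0.3 is small by Cohen's convention (0.2/0.5/0.8).

Threshold: power ≥ 0.80 is conventionally adequate.
Power ≈ 0.99 → the study is adequately powered (power ≥ 0.80).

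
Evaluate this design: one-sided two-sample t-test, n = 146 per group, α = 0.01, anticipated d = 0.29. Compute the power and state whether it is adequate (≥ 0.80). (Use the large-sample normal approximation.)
Power ≈ 0.56; the study is underpowered (power < 0.80)

Power calculation (two-sample t-test, normal approximation):
z_β = d · √(n/2) - z_α
z_β = 0.29 · √(146/2) - 2.326
z_β = 0.29 · 8.544 - 2.326
z_β = 0.151

Power = Φ(z_β) = Φ(0.151) ≈ 0.560

Effect size d = 0.29 is small by Cohen's convention (0.2/0.5/0.8).

Threshold: power ≥ 0.80 is conventionally adequate.
Power ≈ 0.56 → the study is underpowered (power < 0.80).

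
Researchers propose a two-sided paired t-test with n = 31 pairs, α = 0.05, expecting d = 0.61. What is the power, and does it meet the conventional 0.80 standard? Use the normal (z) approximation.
Power ≈ 0.92; the study is adequately powered (power ≥ 0.80)

Power calculation (paired t-test, normal approximation):
z_β = d · √n - z_{α/2}
z_β = 0.61 · √31 - 1.960
z_β = 0.61 · 5.568 - 1.960
z_β = 1.436

Power = Φ(z_β) = Φ(1.436) ≈ 0.925

Effect size d = 0.61 is medium by Cohen's convention (0.2/0.5/0.8).

Threshold: power ≥ 0.80 is conventionally adequate.
Power ≈ 0.92 → the study is adequately powered (power ≥ 0.80).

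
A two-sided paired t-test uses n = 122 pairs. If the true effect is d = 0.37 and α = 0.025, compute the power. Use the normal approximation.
Power ≈ 0.97

Power calculation (paired t-test, normal approximation):
z_β = d · √n - z_{α/2}
z_β = 0.37 · √122 - 2.241
z_β = 0.37 · 11.045 - 2.241
z_β = 1.845

Power = Φ(z_β) = Φ(1.845) ≈ 0.968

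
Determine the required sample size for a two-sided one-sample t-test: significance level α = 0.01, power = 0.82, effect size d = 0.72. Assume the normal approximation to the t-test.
n = 24

Sample size formula (one-sample t-test, normal approximation):
n = ((z_{α/2} + z_β) / d)²

z_{α/2} = 2.576 (for α = 0.01, two-sided)
z_β = 0.915 (for power = 0.82)
d = 0.72

n = ((2.576 + 0.915) / 0.72)²
n = (4.849)²
n ≈ 23.51
Round up to the next whole number: n = 24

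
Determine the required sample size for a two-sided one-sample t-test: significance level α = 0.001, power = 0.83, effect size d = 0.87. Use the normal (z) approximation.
n = 24

Sample size formula (one-sample t-test, normal approximation):
n = ((z_{α/2} + z_β) / d)²

z_{α/2} = 3.291 (for α = 0.001, two-sided)
z_β = 0.954 (for power = 0.83)
d = 0.87

n = ((3.291 + 0.954) / 0.87)²
n = (4.879)²
n ≈ 23.80
Round up to the next whole number: n = 24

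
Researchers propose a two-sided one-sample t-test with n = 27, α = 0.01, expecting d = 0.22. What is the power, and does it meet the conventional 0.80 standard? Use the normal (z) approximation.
Power ≈ 0.08; the study is underpowered (power < 0.80)

Power calculation (one-sample t-test, normal approximation):
z_β = d · √n - z_{α/2}
z_β = 0.22 · √27 - 2.576
z_β = 0.22 · 5.196 - 2.576
z_β = -1.433

Power = Φ(z_β) = Φ(-1.433) ≈ 0.076

Effect size d = 0.22 is small by Cohen's convention (0.2/0.5/0.8).

Threshold: power ≥ 0.80 is conventionally adequate.
Power ≈ 0.08 → the study is underpowered (power < 0.80).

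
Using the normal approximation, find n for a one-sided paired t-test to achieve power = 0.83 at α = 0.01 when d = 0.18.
n = 333 pairs

Sample size formula (paired t-test, normal approximation):
n = ((z_α + z_β) / d)²

z_α = 2.326 (for α = 0.01, one-sided)
z_β = 0.954 (for power = 0.83)
d = 0.18

n = ((2.326 + 0.954) / 0.18)²
n = (18.222)²
n ≈ 332.04
Round up to the next whole number: n = 333 pairs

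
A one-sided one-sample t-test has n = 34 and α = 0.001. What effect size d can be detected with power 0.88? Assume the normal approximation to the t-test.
d ≈ 0.73

Minimum detectable effect (one-sample t-test, normal approximation):
d = (z_α + z_β) / √n
d = (3.090 + 1.175) / √34
d = 4.265 / 5.831
d ≈ 0.73

By Cohen's convention (0.2 small / 0.5 medium / 0.8 large): medium effect.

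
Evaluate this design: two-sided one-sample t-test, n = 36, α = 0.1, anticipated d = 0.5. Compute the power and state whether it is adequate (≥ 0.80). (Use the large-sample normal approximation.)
Power ≈ 0.91; the study is adequately powered (power ≥ 0.80)

Power calculation (one-sample t-test, normal approximation):
z_β = d · √n - z_{α/2}
z_β = 0.5 · √36 - 1.645
z_β = 0.5 · 6.000 - 1.645
z_β = 1.355

Power = Φ(z_β) = Φ(1.355) ≈ 0.912

Effect size d = 0.5 is medium by Cohen's convention (0.2/0.5/0.8).

Threshold: power ≥ 0.80 is conventionally adequate.
Power ≈ 0.91 → the study is adequately powered (power ≥ 0.80).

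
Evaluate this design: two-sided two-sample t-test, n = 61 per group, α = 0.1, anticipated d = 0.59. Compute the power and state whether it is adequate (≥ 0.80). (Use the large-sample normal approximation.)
Power ≈ 0.95; the study is adequately powered (power ≥ 0.80)

Power calculation (two-sample t-test, normal approximation):
z_β = d · √(n/2) - z_{α/2}
z_β = 0.59 · √(61/2) - 1.645
z_β = 0.59 · 5.523 - 1.645
z_β = 1.614

Power = Φ(z_β) = Φ(1.614) ≈ 0.947

Effect size d = 0.59 is medium by Cohen's convention (0.2/0.5/0.8).

Threshold: power ≥ 0.80 is conventionally adequate.
Power ≈ 0.95 → the study is adequately powered (power ≥ 0.80).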